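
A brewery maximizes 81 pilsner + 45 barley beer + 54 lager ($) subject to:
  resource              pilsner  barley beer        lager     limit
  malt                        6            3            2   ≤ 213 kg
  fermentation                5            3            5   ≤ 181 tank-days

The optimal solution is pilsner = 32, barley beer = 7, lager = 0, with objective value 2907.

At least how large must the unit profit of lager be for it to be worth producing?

57

At the optimum: malt uses 213 of 213 (binding); fermentation uses 181 of 181 (binding).
The binding rows give the dual system: 6·y_malt + 5·y_fermentation = 81 and 3·y_malt + 3·y_fermentation = 45.
→ y_malt = 6 and y_fermentation = 9.
lager enters the basis when its profit ≥ yᵀa₃ = 6·2 + 9·5 = 57.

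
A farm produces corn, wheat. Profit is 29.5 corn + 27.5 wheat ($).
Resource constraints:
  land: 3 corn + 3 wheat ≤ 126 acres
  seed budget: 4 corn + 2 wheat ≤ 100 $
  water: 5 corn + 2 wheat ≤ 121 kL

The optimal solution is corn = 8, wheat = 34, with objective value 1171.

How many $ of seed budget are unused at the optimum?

seed budget used = 4·8 + 2·34 = 100; slack = 100 − 100 = 0.

0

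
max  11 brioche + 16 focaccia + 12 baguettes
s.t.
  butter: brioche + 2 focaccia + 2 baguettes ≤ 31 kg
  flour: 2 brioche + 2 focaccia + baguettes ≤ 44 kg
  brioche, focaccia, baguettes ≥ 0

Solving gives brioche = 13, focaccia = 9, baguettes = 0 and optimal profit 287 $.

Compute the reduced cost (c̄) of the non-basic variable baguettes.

-1

Both butter and flour are binding at x*.
Dual feasibility on the basic columns requires 1·y_butter + 2·y_flour = 11, 2·y_butter + 2·y_flour = 16.
Solving: y_butter = 5, y_flour = 3.
Reduced cost of baguettes: c₃ − yᵀa₃ = 12 − (5·2 + 3·1) = 12 − 13 = -1.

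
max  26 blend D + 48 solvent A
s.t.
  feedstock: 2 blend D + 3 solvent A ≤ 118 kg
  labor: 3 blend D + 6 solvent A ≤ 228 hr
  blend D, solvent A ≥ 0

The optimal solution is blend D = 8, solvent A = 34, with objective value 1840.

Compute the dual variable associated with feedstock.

4

Check each constraint at x*: feedstock 118/118 (tight); labor 228/228 (tight).
The binding rows give the dual system: 2·y_feedstock + 3·y_labor = 26 and 3·y_feedstock + 6·y_labor = 48.
This yields shadow prices y_feedstock = 4, y_labor = 6.
Shadow price of feedstock = 4.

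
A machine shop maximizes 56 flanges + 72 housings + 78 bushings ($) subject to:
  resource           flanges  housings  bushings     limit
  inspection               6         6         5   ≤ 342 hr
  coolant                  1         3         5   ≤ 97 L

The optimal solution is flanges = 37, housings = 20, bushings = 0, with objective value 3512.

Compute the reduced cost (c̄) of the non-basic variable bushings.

Check each constraint at x*: inspection 342/342 (tight); coolant 97/97 (tight).
Dual feasibility on the basic columns requires 6·y_inspection + 1·y_coolant = 56, 6·y_inspection + 3·y_coolant = 72.
→ y_inspection = 8 and y_coolant = 8.
Reduced cost of bushings: c₃ − yᵀa₃ = 78 − (8·5 + 8·5) = 78 − 80 = -2.

-2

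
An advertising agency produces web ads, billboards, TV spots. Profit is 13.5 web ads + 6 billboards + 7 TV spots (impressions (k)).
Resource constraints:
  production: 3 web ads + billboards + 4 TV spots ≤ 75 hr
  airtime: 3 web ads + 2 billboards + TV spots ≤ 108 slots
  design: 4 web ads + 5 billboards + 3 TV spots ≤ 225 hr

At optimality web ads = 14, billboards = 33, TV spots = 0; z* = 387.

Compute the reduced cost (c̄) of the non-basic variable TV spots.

-6.5

Check each constraint at x*: production 75/75 (tight); airtime 108/108 (tight); design 221/225 (slack 4).
By complementary slackness, y = 0 for the non-binding constraint.
The binding rows give the dual system: 3·y_production + 3·y_airtime = 13.5 and 1·y_production + 2·y_airtime = 6.
This yields shadow prices y_production = 3, y_airtime = 1.5.
Reduced cost of TV spots: c₃ − yᵀa₃ = 7 − (3·4 + 1.5·1) = 7 − 13.5 = -6.5.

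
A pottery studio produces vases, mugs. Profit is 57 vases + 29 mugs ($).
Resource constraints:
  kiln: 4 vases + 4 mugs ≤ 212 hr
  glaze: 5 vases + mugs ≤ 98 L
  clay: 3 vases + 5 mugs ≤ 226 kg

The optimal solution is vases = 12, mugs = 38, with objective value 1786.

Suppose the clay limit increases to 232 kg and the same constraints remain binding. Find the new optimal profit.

Check each constraint at x*: kiln 200/212 (slack 12); glaze 98/98 (tight); clay 226/226 (tight).
Slack constraints have shadow price 0 (complementary slackness).
Dual feasibility on the basic columns requires 5·y_glaze + 3·y_clay = 57, 1·y_glaze + 5·y_clay = 29.
→ y_glaze = 9 and y_clay = 4.
Δz = y_clay·Δb = 4 × (6) = 24, so new z* = 1786 + 24 = 1810.

1810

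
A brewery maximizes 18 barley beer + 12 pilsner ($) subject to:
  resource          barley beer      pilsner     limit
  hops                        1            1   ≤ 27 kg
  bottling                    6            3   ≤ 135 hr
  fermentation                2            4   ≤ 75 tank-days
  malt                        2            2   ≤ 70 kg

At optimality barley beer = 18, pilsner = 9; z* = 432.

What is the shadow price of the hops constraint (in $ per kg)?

6

At the optimum: hops uses 27 of 27 (binding); bottling uses 135 of 135 (binding); fermentation uses 72 of 75 (slack = 3); malt uses 54 of 70 (slack = 16).
Slack constraints have shadow price 0 (complementary slackness).
From A_Bᵀ y = c: 1·y_hops + 6·y_bottling = 18; 1·y_hops + 3·y_bottling = 12.
This yields shadow prices y_hops = 6, y_bottling = 2.
Shadow price of hops = 6.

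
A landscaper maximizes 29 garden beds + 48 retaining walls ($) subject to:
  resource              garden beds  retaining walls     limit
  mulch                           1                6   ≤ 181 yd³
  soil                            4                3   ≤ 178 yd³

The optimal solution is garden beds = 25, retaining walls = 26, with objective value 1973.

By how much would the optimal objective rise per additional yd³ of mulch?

Both mulch and soil are binding at x*.
The binding rows give the dual system: 1·y_mulch + 4·y_soil = 29 and 6·y_mulch + 3·y_soil = 48.
→ y_mulch = 5 and y_soil = 6.
Shadow price of mulch = 5.

5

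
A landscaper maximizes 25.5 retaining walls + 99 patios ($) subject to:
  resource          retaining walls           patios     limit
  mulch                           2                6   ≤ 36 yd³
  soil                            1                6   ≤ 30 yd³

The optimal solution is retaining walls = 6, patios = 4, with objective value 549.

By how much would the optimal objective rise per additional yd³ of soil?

7.5

At the optimum: mulch uses 36 of 36 (binding); soil uses 30 of 30 (binding).
From A_Bᵀ y = c: 2·y_mulch + 1·y_soil = 25.5; 6·y_mulch + 6·y_soil = 99.
This yields shadow prices y_mulch = 9, y_soil = 7.5.
Shadow price of soil = 7.5.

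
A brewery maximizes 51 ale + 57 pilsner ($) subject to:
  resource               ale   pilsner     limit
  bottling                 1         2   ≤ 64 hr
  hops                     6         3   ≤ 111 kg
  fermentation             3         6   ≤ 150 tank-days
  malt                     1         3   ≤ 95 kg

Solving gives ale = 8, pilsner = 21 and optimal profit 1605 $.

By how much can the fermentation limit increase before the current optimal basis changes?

Binding constraints: hops, fermentation. The basis is B = [[6,3],[3,6]] with det 27.
Per unit increase in fermentation, x* moves by d = (-0.1111, 0.2222).
The basis stays optimal until bottling becomes binding; allowable increase = 42 tank-days.

42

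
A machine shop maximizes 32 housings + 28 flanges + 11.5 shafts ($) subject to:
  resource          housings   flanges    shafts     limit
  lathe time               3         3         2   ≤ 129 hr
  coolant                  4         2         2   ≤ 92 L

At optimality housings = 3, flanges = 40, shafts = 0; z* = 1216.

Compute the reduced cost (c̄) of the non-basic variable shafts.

At the optimum: lathe time uses 129 of 129 (binding); coolant uses 92 of 92 (binding).
Dual feasibility on the basic columns requires 3·y_lathe time + 4·y_coolant = 32, 3·y_lathe time + 2·y_coolant = 28.
This yields shadow prices y_lathe time = 8, y_coolant = 2.
Reduced cost of shafts: c₃ − yᵀa₃ = 11.5 − (8·2 + 2·2) = 11.5 − 20 = -8.5.

-8.5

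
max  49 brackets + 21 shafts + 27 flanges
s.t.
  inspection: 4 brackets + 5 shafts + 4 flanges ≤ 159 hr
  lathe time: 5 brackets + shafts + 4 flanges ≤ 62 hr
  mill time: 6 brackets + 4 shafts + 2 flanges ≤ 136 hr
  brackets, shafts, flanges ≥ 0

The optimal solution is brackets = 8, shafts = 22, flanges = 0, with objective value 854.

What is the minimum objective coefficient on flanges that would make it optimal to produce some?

At the optimum: inspection uses 142 of 159 (slack = 17); lathe time uses 62 of 62 (binding); mill time uses 136 of 136 (binding).
Since inspection is not tight, its dual is 0.
The binding rows give the dual system: 5·y_lathe time + 6·y_mill time = 49 and 1·y_lathe time + 4·y_mill time = 21.
Solving: y_lathe time = 5, y_mill time = 4.
flanges enters the basis when its profit ≥ yᵀa₃ = 5·4 + 4·2 = 28.

28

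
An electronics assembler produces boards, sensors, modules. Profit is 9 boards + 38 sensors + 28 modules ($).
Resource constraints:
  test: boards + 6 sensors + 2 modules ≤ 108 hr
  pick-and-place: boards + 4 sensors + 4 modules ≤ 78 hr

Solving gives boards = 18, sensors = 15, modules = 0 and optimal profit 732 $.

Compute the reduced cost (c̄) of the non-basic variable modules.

-6

At the optimum: test uses 108 of 108 (binding); pick-and-place uses 78 of 78 (binding).
Dual feasibility on the basic columns requires 1·y_test + 1·y_pick-and-place = 9, 6·y_test + 4·y_pick-and-place = 38.
This yields shadow prices y_test = 1, y_pick-and-place = 8.
Reduced cost of modules: c₃ − yᵀa₃ = 28 − (1·2 + 8·4) = 28 − 34 = -6.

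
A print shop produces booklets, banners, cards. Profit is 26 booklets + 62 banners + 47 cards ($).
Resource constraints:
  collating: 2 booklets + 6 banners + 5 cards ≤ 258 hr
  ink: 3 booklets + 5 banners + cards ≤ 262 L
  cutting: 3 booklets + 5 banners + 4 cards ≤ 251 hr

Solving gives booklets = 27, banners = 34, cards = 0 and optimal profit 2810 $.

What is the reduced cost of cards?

Check each constraint at x*: collating 258/258 (tight); ink 251/262 (slack 11); cutting 251/251 (tight).
Slack constraints have shadow price 0 (complementary slackness).
The binding rows give the dual system: 2·y_collating + 3·y_cutting = 26 and 6·y_collating + 5·y_cutting = 62.
Solving: y_collating = 7, y_cutting = 4.
Reduced cost of cards: c₃ − yᵀa₃ = 47 − (7·5 + 4·4) = 47 − 51 = -4.

-4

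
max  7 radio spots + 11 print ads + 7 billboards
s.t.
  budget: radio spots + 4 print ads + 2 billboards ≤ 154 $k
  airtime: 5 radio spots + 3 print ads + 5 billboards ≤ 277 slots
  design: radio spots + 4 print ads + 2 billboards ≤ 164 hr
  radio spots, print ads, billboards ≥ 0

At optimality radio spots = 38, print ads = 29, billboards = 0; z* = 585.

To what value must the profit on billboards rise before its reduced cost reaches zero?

9

Check each constraint at x*: budget 154/154 (tight); airtime 277/277 (tight); design 154/164 (slack 10).
By complementary slackness, y = 0 for the non-binding constraint.
Dual feasibility on the basic columns requires 1·y_budget + 5·y_airtime = 7, 4·y_budget + 3·y_airtime = 11.
→ y_budget = 2 and y_airtime = 1.
billboards enters the basis when its profit ≥ yᵀa₃ = 2·2 + 1·5 = 9.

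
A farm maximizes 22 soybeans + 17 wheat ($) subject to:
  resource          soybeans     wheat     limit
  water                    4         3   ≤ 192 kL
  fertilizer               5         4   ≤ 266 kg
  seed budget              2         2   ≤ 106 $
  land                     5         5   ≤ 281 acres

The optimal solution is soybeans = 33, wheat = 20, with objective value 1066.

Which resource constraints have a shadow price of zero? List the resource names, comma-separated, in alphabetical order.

fertilizer, land

water: 192/192 (binding)
fertilizer: 245/266 (slack 21)
seed budget: 106/106 (binding)
land: 265/281 (slack 16)
By complementary slackness, a constraint with positive slack has shadow price 0 → fertilizer, land.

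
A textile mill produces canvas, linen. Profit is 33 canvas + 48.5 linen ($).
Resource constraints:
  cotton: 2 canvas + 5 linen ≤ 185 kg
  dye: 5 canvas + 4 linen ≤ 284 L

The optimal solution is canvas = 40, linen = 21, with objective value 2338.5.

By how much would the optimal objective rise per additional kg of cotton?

6.5

Check each constraint at x*: cotton 185/185 (tight); dye 284/284 (tight).
From A_Bᵀ y = c: 2·y_cotton + 5·y_dye = 33; 5·y_cotton + 4·y_dye = 48.5.
This yields shadow prices y_cotton = 6.5, y_dye = 4.
Shadow price of cotton = 6.5.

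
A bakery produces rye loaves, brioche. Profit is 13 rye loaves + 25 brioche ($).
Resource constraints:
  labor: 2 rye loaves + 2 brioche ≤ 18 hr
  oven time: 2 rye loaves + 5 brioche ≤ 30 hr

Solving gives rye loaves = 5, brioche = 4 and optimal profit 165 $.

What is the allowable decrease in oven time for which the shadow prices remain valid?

12

Binding constraints: labor, oven time. The basis is B = [[2,2],[2,5]] with det 6.
Per unit decrease in oven time, x* moves by d = (0.3333, -0.3333).
The basis stays optimal until brioche reaches 0; allowable decrease = 12 hr.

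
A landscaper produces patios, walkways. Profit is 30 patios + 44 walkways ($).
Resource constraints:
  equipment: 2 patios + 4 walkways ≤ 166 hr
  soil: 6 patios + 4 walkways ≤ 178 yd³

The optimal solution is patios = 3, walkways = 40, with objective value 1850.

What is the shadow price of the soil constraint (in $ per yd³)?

2

Both equipment and soil are binding at x*.
The binding rows give the dual system: 2·y_equipment + 6·y_soil = 30 and 4·y_equipment + 4·y_soil = 44.
This yields shadow prices y_equipment = 9, y_soil = 2.
Shadow price of soil = 2.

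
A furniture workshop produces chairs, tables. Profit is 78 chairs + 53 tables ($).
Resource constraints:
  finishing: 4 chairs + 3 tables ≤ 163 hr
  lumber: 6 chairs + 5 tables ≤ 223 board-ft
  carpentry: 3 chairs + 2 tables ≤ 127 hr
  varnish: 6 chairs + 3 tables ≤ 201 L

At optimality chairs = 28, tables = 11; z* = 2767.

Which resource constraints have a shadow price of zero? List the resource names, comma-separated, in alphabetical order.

finishing: 145/163 (slack 18)
lumber: 223/223 (binding)
carpentry: 106/127 (slack 21)
varnish: 201/201 (binding)
By complementary slackness, a constraint with positive slack has shadow price 0 → carpentry, finishing.

carpentry, finishing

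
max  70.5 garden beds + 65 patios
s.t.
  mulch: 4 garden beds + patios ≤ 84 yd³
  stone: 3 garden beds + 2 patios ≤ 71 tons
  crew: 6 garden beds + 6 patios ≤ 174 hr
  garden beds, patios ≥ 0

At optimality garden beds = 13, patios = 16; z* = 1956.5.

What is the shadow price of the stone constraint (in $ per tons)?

5.5

At the optimum: mulch uses 68 of 84 (slack = 16); stone uses 71 of 71 (binding); crew uses 174 of 174 (binding).
By complementary slackness, y = 0 for the non-binding constraint.
From A_Bᵀ y = c: 3·y_stone + 6·y_crew = 70.5; 2·y_stone + 6·y_crew = 65.
Solving: y_stone = 5.5, y_crew = 9.
Shadow price of stone = 5.5.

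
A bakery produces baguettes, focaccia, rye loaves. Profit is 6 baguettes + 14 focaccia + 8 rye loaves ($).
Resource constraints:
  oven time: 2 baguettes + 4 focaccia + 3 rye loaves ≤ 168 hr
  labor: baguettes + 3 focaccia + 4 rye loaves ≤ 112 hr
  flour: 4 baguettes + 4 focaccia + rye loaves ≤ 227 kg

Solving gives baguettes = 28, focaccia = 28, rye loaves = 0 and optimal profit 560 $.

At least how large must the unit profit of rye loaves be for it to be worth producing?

Check each constraint at x*: oven time 168/168 (tight); labor 112/112 (tight); flour 224/227 (slack 3).
Since flour is not tight, its dual is 0.
Dual feasibility on the basic columns requires 2·y_oven time + 1·y_labor = 6, 4·y_oven time + 3·y_labor = 14.
→ y_oven time = 2 and y_labor = 2.
rye loaves enters the basis when its profit ≥ yᵀa₃ = 2·3 + 2·4 = 14.

14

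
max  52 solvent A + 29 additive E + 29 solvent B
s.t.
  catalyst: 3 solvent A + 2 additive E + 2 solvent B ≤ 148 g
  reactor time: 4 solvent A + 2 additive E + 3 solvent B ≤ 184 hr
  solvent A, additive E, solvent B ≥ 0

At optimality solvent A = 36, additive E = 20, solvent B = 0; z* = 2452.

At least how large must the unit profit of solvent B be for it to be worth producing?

37.5

Check each constraint at x*: catalyst 148/148 (tight); reactor time 184/184 (tight).
The binding rows give the dual system: 3·y_catalyst + 4·y_reactor time = 52 and 2·y_catalyst + 2·y_reactor time = 29.
This yields shadow prices y_catalyst = 6, y_reactor time = 8.5.
solvent B enters the basis when its profit ≥ yᵀa₃ = 6·2 + 8.5·3 = 37.5.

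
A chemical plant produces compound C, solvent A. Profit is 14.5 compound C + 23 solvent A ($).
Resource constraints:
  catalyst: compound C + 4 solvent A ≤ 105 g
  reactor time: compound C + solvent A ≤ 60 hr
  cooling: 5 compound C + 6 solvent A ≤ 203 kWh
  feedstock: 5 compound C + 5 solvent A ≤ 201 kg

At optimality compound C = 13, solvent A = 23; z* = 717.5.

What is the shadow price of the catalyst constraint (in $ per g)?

Check each constraint at x*: catalyst 105/105 (tight); reactor time 36/60 (slack 24); cooling 203/203 (tight); feedstock 180/201 (slack 21).
Since reactor time, feedstock are not tight, their duals are 0.
Dual feasibility on the basic columns requires 1·y_catalyst + 5·y_cooling = 14.5, 4·y_catalyst + 6·y_cooling = 23.
This yields shadow prices y_catalyst = 2, y_cooling = 2.5.
Shadow price of catalyst = 2.

2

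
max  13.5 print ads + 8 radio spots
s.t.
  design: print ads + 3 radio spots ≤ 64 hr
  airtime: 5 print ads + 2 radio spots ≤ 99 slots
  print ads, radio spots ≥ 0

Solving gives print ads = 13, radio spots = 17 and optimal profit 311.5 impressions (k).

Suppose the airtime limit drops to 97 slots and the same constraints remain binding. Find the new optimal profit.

At the optimum: design uses 64 of 64 (binding); airtime uses 99 of 99 (binding).
The binding rows give the dual system: 1·y_design + 5·y_airtime = 13.5 and 3·y_design + 2·y_airtime = 8.
Solving: y_design = 1, y_airtime = 2.5.
Δz = y_airtime·Δb = 2.5 × (-2) = -5, so new z* = 311.5 − 5 = 306.5.

306.5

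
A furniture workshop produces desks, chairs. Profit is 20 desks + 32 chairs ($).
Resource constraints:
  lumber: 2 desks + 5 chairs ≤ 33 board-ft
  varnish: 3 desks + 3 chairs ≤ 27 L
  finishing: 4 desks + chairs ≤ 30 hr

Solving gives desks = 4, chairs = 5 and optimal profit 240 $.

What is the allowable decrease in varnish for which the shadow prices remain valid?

Binding constraints: lumber, varnish. The basis is B = [[2,5],[3,3]] with det -9.
Per unit decrease in varnish, x* moves by d = (-0.5556, 0.2222).
The basis stays optimal until desks reaches 0; allowable decrease = 7.2 L.

7.2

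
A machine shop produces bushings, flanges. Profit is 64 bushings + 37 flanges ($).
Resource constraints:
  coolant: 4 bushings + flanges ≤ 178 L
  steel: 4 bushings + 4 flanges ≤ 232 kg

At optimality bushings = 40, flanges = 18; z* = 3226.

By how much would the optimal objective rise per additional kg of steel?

7

At the optimum: coolant uses 178 of 178 (binding); steel uses 232 of 232 (binding).
From A_Bᵀ y = c: 4·y_coolant + 4·y_steel = 64; 1·y_coolant + 4·y_steel = 37.
Solving: y_coolant = 9, y_steel = 7.
Shadow price of steel = 7.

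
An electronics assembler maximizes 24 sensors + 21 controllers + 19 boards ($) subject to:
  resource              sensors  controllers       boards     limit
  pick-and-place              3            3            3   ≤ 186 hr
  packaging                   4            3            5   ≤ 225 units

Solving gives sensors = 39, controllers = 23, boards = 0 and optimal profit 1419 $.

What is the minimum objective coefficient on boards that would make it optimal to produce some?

27

At the optimum: pick-and-place uses 186 of 186 (binding); packaging uses 225 of 225 (binding).
Dual feasibility on the basic columns requires 3·y_pick-and-place + 4·y_packaging = 24, 3·y_pick-and-place + 3·y_packaging = 21.
→ y_pick-and-place = 4 and y_packaging = 3.
boards enters the basis when its profit ≥ yᵀa₃ = 4·3 + 3·5 = 27.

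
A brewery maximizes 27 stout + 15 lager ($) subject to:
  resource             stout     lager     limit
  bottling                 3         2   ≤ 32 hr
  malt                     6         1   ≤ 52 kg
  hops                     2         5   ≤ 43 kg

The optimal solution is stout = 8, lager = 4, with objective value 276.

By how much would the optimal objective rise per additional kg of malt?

Check each constraint at x*: bottling 32/32 (tight); malt 52/52 (tight); hops 36/43 (slack 7).
Slack constraints have shadow price 0 (complementary slackness).
The binding rows give the dual system: 3·y_bottling + 6·y_malt = 27 and 2·y_bottling + 1·y_malt = 15.
This yields shadow prices y_bottling = 7, y_malt = 1.
Shadow price of malt = 1.

1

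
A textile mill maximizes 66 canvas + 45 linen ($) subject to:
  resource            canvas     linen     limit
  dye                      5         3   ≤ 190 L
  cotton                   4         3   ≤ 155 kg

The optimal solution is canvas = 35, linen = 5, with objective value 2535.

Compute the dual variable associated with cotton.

Check each constraint at x*: dye 190/190 (tight); cotton 155/155 (tight).
The binding rows give the dual system: 5·y_dye + 4·y_cotton = 66 and 3·y_dye + 3·y_cotton = 45.
This yields shadow prices y_dye = 6, y_cotton = 9.
Shadow price of cotton = 9.

9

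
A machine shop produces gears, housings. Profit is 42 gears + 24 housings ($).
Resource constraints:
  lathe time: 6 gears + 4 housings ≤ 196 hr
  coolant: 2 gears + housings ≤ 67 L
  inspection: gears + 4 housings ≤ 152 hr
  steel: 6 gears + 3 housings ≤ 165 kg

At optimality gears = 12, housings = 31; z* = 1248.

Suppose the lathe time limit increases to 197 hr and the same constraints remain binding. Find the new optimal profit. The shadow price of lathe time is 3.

1251

Δb = 1, so new z* = 1248 + (3)·(1) = 1248 + 3 = 1251.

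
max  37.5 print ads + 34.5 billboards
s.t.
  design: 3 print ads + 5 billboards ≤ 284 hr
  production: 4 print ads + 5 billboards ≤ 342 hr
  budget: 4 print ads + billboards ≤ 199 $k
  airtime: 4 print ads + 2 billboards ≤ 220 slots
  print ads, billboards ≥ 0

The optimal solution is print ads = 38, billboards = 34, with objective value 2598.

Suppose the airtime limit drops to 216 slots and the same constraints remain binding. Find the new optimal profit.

2574

Binding: design and airtime. Non-binding: production (20 unused), budget (13 unused).
Since production, budget are not tight, their duals are 0.
The binding rows give the dual system: 3·y_design + 4·y_airtime = 37.5 and 5·y_design + 2·y_airtime = 34.5.
→ y_design = 4.5 and y_airtime = 6.
Δz = y_airtime·Δb = 6 × (-4) = -24, so new z* = 2598 − 24 = 2574.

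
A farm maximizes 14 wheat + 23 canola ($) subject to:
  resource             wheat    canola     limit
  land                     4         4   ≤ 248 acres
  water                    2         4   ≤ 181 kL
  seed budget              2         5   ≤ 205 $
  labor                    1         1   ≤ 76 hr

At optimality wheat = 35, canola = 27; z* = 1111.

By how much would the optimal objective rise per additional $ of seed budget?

3

Check each constraint at x*: land 248/248 (tight); water 178/181 (slack 3); seed budget 205/205 (tight); labor 62/76 (slack 14).
Slack constraints have shadow price 0 (complementary slackness).
Dual feasibility on the basic columns requires 4·y_land + 2·y_seed budget = 14, 4·y_land + 5·y_seed budget = 23.
This yields shadow prices y_land = 2, y_seed budget = 3.
Shadow price of seed budget = 3.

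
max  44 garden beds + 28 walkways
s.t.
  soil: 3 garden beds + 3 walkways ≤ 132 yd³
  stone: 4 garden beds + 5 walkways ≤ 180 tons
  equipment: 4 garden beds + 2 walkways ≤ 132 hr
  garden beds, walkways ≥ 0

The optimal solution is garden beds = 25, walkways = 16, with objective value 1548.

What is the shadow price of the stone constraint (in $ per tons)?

Binding: stone and equipment. Non-binding: soil (9 unused).
Slack constraints have shadow price 0 (complementary slackness).
Dual feasibility on the basic columns requires 4·y_stone + 4·y_equipment = 44, 5·y_stone + 2·y_equipment = 28.
→ y_stone = 2 and y_equipment = 9.
Shadow price of stone = 2.

2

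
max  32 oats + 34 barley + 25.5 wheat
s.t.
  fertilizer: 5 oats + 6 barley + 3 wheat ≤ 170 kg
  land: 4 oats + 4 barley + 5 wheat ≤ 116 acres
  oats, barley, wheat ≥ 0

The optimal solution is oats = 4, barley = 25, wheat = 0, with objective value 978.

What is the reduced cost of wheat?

-8

Check each constraint at x*: fertilizer 170/170 (tight); land 116/116 (tight).
From A_Bᵀ y = c: 5·y_fertilizer + 4·y_land = 32; 6·y_fertilizer + 4·y_land = 34.
→ y_fertilizer = 2 and y_land = 5.5.
Reduced cost of wheat: c₃ − yᵀa₃ = 25.5 − (2·3 + 5.5·5) = 25.5 − 33.5 = -8.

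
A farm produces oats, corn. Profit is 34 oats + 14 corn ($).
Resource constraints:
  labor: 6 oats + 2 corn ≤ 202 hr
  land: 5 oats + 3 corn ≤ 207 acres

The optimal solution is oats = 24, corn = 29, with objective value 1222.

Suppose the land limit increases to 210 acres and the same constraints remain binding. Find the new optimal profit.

Check each constraint at x*: labor 202/202 (tight); land 207/207 (tight).
Dual feasibility on the basic columns requires 6·y_labor + 5·y_land = 34, 2·y_labor + 3·y_land = 14.
→ y_labor = 4 and y_land = 2.
Δz = y_land·Δb = 2 × (3) = 6, so new z* = 1222 + 6 = 1228.

1228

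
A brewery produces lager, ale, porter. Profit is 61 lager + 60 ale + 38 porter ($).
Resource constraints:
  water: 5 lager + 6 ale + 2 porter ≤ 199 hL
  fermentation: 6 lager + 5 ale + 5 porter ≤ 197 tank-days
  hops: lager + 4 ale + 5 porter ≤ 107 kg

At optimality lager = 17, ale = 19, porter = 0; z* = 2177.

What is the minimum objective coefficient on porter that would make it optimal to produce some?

40

Check each constraint at x*: water 199/199 (tight); fermentation 197/197 (tight); hops 93/107 (slack 14).
Slack constraints have shadow price 0 (complementary slackness).
The binding rows give the dual system: 5·y_water + 6·y_fermentation = 61 and 6·y_water + 5·y_fermentation = 60.
This yields shadow prices y_water = 5, y_fermentation = 6.
porter enters the basis when its profit ≥ yᵀa₃ = 5·2 + 6·5 = 40.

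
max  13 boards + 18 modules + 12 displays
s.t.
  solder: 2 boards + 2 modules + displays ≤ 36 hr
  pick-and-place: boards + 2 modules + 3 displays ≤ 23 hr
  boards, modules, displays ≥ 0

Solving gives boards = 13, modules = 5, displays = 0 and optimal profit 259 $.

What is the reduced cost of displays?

-7

Both solder and pick-and-place are binding at x*.
Dual feasibility on the basic columns requires 2·y_solder + 1·y_pick-and-place = 13, 2·y_solder + 2·y_pick-and-place = 18.
Solving: y_solder = 4, y_pick-and-place = 5.
Reduced cost of displays: c₃ − yᵀa₃ = 12 − (4·1 + 5·3) = 12 − 19 = -7.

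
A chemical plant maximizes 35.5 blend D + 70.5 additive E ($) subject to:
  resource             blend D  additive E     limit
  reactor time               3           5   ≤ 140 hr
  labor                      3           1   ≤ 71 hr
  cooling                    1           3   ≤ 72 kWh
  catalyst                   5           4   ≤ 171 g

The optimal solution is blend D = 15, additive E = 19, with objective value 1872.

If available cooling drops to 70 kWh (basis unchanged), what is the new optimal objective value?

Binding: reactor time and cooling. Non-binding: labor (7 unused), catalyst (20 unused).
Since labor, catalyst are not tight, their duals are 0.
From A_Bᵀ y = c: 3·y_reactor time + 1·y_cooling = 35.5; 5·y_reactor time + 3·y_cooling = 70.5.
→ y_reactor time = 9 and y_cooling = 8.5.
Δz = y_cooling·Δb = 8.5 × (-2) = -17, so new z* = 1872 − 17 = 1855.

1855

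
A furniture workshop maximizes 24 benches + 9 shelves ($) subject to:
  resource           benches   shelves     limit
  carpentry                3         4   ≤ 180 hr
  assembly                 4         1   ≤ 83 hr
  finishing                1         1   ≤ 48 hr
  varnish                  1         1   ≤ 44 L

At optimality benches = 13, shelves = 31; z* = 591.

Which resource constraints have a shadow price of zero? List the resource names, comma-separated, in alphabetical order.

carpentry, finishing

carpentry: 163/180 (slack 17)
assembly: 83/83 (binding)
finishing: 44/48 (slack 4)
varnish: 44/44 (binding)
By complementary slackness, a constraint with positive slack has shadow price 0 → carpentry, finishing.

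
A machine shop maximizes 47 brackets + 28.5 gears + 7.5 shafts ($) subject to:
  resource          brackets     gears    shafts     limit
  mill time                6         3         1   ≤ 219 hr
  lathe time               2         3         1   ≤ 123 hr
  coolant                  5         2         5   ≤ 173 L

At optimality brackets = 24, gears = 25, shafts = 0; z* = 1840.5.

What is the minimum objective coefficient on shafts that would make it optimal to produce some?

9.5

Binding: mill time and lathe time. Non-binding: coolant (3 unused).
Slack constraints have shadow price 0 (complementary slackness).
From A_Bᵀ y = c: 6·y_mill time + 2·y_lathe time = 47; 3·y_mill time + 3·y_lathe time = 28.5.
→ y_mill time = 7 and y_lathe time = 2.5.
shafts enters the basis when its profit ≥ yᵀa₃ = 7·1 + 2.5·1 = 9.5.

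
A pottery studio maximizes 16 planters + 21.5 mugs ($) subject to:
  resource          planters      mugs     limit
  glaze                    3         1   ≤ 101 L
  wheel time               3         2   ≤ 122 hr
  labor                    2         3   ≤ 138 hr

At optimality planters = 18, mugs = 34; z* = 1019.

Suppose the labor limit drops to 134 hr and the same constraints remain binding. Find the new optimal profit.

993

Check each constraint at x*: glaze 88/101 (slack 13); wheel time 122/122 (tight); labor 138/138 (tight).
Since glaze is not tight, its dual is 0.
The binding rows give the dual system: 3·y_wheel time + 2·y_labor = 16 and 2·y_wheel time + 3·y_labor = 21.5.
→ y_wheel time = 1 and y_labor = 6.5.
Δz = y_labor·Δb = 6.5 × (-4) = -26, so new z* = 1019 − 26 = 993.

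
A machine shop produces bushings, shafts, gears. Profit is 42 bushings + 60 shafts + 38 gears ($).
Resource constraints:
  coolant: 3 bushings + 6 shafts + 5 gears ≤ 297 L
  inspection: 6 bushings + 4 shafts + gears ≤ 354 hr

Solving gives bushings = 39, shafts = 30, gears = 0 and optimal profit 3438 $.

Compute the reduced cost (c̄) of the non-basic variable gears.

Check each constraint at x*: coolant 297/297 (tight); inspection 354/354 (tight).
The binding rows give the dual system: 3·y_coolant + 6·y_inspection = 42 and 6·y_coolant + 4·y_inspection = 60.
→ y_coolant = 8 and y_inspection = 3.
Reduced cost of gears: c₃ − yᵀa₃ = 38 − (8·5 + 3·1) = 38 − 43 = -5.

-5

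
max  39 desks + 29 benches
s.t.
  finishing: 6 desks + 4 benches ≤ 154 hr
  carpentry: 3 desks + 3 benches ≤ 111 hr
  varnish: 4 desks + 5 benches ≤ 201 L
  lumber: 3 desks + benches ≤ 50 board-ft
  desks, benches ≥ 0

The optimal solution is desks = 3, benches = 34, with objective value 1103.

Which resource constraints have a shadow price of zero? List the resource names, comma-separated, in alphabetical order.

finishing: 154/154 (binding)
carpentry: 111/111 (binding)
varnish: 182/201 (slack 19)
lumber: 43/50 (slack 7)
By complementary slackness, a constraint with positive slack has shadow price 0 → lumber, varnish.

lumber, varnish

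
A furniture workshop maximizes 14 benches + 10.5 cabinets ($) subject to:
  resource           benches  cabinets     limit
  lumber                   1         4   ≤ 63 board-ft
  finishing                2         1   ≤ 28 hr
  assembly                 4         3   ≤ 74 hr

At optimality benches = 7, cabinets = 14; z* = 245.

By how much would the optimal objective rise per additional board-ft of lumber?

Check each constraint at x*: lumber 63/63 (tight); finishing 28/28 (tight); assembly 70/74 (slack 4).
Slack constraints have shadow price 0 (complementary slackness).
Dual feasibility on the basic columns requires 1·y_lumber + 2·y_finishing = 14, 4·y_lumber + 1·y_finishing = 10.5.
This yields shadow prices y_lumber = 1, y_finishing = 6.5.
Shadow price of lumber = 1.

1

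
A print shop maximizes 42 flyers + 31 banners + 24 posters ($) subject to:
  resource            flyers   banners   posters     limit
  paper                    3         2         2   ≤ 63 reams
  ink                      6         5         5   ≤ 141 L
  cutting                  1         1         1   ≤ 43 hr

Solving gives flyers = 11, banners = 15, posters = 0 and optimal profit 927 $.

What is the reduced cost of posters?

At the optimum: paper uses 63 of 63 (binding); ink uses 141 of 141 (binding); cutting uses 26 of 43 (slack = 17).
Slack constraints have shadow price 0 (complementary slackness).
Dual feasibility on the basic columns requires 3·y_paper + 6·y_ink = 42, 2·y_paper + 5·y_ink = 31.
→ y_paper = 8 and y_ink = 3.
Reduced cost of posters: c₃ − yᵀa₃ = 24 − (8·2 + 3·5) = 24 − 31 = -7.

-7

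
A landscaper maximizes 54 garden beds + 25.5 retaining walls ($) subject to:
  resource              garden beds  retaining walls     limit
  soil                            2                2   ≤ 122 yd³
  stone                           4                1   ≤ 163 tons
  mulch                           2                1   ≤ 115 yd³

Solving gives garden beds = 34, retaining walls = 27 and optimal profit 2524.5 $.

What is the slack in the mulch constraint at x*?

20

mulch used = 2·34 + 1·27 = 95; slack = 115 − 95 = 20.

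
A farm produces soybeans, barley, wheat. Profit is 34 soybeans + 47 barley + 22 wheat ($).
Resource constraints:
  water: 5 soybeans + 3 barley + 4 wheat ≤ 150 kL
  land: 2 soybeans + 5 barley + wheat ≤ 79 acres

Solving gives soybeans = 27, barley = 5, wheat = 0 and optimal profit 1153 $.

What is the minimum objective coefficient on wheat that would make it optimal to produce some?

23

Check each constraint at x*: water 150/150 (tight); land 79/79 (tight).
The binding rows give the dual system: 5·y_water + 2·y_land = 34 and 3·y_water + 5·y_land = 47.
This yields shadow prices y_water = 4, y_land = 7.
wheat enters the basis when its profit ≥ yᵀa₃ = 4·4 + 7·1 = 23.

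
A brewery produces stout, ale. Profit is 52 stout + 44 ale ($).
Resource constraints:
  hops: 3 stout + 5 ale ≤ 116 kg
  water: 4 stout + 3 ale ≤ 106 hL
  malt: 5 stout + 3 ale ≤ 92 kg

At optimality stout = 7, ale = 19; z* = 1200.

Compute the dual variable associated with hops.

4

Check each constraint at x*: hops 116/116 (tight); water 85/106 (slack 21); malt 92/92 (tight).
By complementary slackness, y = 0 for the non-binding constraint.
Dual feasibility on the basic columns requires 3·y_hops + 5·y_malt = 52, 5·y_hops + 3·y_malt = 44.
→ y_hops = 4 and y_malt = 8.
Shadow price of hops = 4.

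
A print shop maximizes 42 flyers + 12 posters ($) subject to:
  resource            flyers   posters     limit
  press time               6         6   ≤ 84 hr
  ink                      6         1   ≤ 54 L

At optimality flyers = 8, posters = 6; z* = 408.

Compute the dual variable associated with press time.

Check each constraint at x*: press time 84/84 (tight); ink 54/54 (tight).
Dual feasibility on the basic columns requires 6·y_press time + 6·y_ink = 42, 6·y_press time + 1·y_ink = 12.
This yields shadow prices y_press time = 1, y_ink = 6.
Shadow price of press time = 1.

1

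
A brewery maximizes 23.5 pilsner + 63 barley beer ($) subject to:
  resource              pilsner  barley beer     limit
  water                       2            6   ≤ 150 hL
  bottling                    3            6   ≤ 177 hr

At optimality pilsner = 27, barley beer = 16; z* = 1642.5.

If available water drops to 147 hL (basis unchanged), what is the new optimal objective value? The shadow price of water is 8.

Δb = -3, so new z* = 1642.5 + (8)·(-3) = 1642.5 − 24 = 1618.5.

1618.5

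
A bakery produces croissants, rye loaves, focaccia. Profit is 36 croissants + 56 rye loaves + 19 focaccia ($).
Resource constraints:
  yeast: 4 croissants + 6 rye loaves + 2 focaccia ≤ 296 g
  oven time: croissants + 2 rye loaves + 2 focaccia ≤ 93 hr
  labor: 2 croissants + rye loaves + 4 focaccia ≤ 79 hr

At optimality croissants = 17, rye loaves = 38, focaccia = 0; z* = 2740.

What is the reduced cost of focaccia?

Check each constraint at x*: yeast 296/296 (tight); oven time 93/93 (tight); labor 72/79 (slack 7).
Since labor is not tight, its dual is 0.
Dual feasibility on the basic columns requires 4·y_yeast + 1·y_oven time = 36, 6·y_yeast + 2·y_oven time = 56.
This yields shadow prices y_yeast = 8, y_oven time = 4.
Reduced cost of focaccia: c₃ − yᵀa₃ = 19 − (8·2 + 4·2) = 19 − 24 = -5.

-5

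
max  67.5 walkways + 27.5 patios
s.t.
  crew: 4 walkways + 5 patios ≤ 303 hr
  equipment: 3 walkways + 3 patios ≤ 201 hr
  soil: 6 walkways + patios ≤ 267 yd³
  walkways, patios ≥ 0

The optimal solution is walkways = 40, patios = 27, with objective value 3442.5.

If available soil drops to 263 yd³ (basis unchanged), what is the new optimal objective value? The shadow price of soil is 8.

3410.5

Δb = -4, so new z* = 3442.5 + (8)·(-4) = 3442.5 − 32 = 3410.5.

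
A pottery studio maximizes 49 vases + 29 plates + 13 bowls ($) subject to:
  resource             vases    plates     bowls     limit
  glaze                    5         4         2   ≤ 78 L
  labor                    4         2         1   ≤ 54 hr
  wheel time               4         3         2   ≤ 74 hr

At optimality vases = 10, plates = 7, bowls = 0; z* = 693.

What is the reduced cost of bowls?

-1.5

Binding: glaze and labor. Non-binding: wheel time (13 unused).
Since wheel time is not tight, its dual is 0.
Dual feasibility on the basic columns requires 5·y_glaze + 4·y_labor = 49, 4·y_glaze + 2·y_labor = 29.
→ y_glaze = 3 and y_labor = 8.5.
Reduced cost of bowls: c₃ − yᵀa₃ = 13 − (3·2 + 8.5·1) = 13 − 14.5 = -1.5.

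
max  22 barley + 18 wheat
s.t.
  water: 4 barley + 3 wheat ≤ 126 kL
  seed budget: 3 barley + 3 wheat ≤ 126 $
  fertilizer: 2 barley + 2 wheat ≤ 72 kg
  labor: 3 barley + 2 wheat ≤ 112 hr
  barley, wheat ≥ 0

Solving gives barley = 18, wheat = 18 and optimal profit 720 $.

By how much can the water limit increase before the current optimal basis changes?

Binding constraints: water, fertilizer. The basis is B = [[4,3],[2,2]] with det 2.
Per unit increase in water, x* moves by d = (1, -1).
The basis stays optimal until wheat reaches 0; allowable increase = 18 kL.

18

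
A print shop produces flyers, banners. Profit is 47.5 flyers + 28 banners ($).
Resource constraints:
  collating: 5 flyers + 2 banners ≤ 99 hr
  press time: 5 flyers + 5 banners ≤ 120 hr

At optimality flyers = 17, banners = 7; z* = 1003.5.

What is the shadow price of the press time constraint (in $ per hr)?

Both collating and press time are binding at x*.
The binding rows give the dual system: 5·y_collating + 5·y_press time = 47.5 and 2·y_collating + 5·y_press time = 28.
→ y_collating = 6.5 and y_press time = 3.
Shadow price of press time = 3.

3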